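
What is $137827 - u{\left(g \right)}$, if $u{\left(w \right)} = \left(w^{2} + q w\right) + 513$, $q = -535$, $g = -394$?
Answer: $-228712$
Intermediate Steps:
$u{\left(w \right)} = 513 + w^{2} - 535 w$ ($u{\left(w \right)} = \left(w^{2} - 535 w\right) + 513 = 513 + w^{2} - 535 w$)
$137827 - u{\left(g \right)} = 137827 - \left(513 + \left(-394\right)^{2} - -210790\right) = 137827 - \left(513 + 155236 + 210790\right) = 137827 - 366539 = -228712$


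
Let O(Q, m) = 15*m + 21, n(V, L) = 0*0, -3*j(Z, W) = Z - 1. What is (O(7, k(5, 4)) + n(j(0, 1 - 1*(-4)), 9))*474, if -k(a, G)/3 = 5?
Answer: -96696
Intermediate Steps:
j(Z, W) = ⅓ - Z/3 (j(Z, W) = -(Z - 1)/3 = -(-1 + Z)/3 = ⅓ - Z/3)
n(V, L) = 0
k(a, G) = -15 (k(a, G) = -3*5 = -15)
O(Q, m) = 21 + 15*m
(O(7, k(5, 4)) + n(j(0, 1 - 1*(-4)), 9))*474 = ((21 + 15*(-15)) + 0)*474 = ((21 - 225) + 0)*474 = (-204 + 0)*474 = -204*474 = -96696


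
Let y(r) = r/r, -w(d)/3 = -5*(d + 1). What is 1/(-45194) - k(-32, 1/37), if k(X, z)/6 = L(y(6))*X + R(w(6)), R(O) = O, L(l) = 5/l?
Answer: 14914019/45194 ≈ 330.00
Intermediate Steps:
w(d) = 15 + 15*d (w(d) = -(-15)*(d + 1) = -(-15)*(1 + d) = -3*(-5 - 5*d) = 15 + 15*d)
y(r) = 1
k(X, z) = 630 + 30*X (k(X, z) = 6*((5/1)*X + (15 + 15*6)) = 6*((5*1)*X + (15 + 90)) = 6*(5*X + 105) = 6*(105 + 5*X) = 630 + 30*X)
1/(-45194) - k(-32, 1/37) = 1/(-45194) - (630 + 30*(-32)) = -1/45194 - (630 - 960) = -1/45194 - 1*(-330) = -1/45194 + 330 = 14914019/45194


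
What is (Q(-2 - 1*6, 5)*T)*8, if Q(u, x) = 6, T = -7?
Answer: -336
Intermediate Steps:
(Q(-2 - 1*6, 5)*T)*8 = (6*(-7))*8 = -42*8 = -336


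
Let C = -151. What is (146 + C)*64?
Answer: -320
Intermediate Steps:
(146 + C)*64 = (146 - 151)*64 = -5*64 = -320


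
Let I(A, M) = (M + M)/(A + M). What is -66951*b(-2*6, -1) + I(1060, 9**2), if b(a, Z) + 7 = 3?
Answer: 305564526/1141 ≈ 2.6780e+5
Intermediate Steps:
b(a, Z) = -4 (b(a, Z) = -7 + 3 = -4)
I(A, M) = 2*M/(A + M) (I(A, M) = (2*M)/(A + M) = 2*M/(A + M))
-66951*b(-2*6, -1) + I(1060, 9**2) = -66951*(-4) + 2*9**2/(1060 + 9**2) = 267804 + 2*81/(1060 + 81) = 267804 + 2*81/1141 = 267804 + 2*81*(1/1141) = 267804 + 162/1141 = 305564526/1141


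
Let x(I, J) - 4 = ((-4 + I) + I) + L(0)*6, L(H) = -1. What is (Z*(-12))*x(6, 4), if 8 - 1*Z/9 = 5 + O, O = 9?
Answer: 3888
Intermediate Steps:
x(I, J) = -6 + 2*I (x(I, J) = 4 + (((-4 + I) + I) - 1*6) = 4 + ((-4 + 2*I) - 6) = 4 + (-10 + 2*I) = -6 + 2*I)
Z = -54 (Z = 72 - 9*(5 + 9) = 72 - 9*14 = 72 - 126 = -54)
(Z*(-12))*x(6, 4) = (-54*(-12))*(-6 + 2*6) = 648*(-6 + 12) = 648*6 = 3888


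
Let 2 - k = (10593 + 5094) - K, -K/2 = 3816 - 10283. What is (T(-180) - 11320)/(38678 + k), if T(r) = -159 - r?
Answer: -11299/35927 ≈ -0.31450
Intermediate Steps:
K = 12934 (K = -2*(3816 - 10283) = -2*(-6467) = 12934)
k = -2751 (k = 2 - ((10593 + 5094) - 1*12934) = 2 - (15687 - 12934) = 2 - 1*2753 = 2 - 2753 = -2751)
(T(-180) - 11320)/(38678 + k) = ((-159 - 1*(-180)) - 11320)/(38678 - 2751) = ((-159 + 180) - 11320)/35927 = (21 - 11320)*(1/35927) = -11299*1/35927 = -11299/35927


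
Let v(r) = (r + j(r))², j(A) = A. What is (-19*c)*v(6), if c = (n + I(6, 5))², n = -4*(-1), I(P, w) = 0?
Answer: -43776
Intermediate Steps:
n = 4
v(r) = 4*r² (v(r) = (r + r)² = (2*r)² = 4*r²)
c = 16 (c = (4 + 0)² = 4² = 16)
(-19*c)*v(6) = (-19*16)*(4*6²) = -1216*36 = -304*144 = -43776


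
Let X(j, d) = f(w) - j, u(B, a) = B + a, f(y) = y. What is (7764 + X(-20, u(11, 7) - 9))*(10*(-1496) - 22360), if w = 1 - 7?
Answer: -290274960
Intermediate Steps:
w = -6
X(j, d) = -6 - j
(7764 + X(-20, u(11, 7) - 9))*(10*(-1496) - 22360) = (7764 + (-6 - 1*(-20)))*(10*(-1496) - 22360) = (7764 + (-6 + 20))*(-14960 - 22360) = (7764 + 14)*(-37320) = 7778*(-37320) = -290274960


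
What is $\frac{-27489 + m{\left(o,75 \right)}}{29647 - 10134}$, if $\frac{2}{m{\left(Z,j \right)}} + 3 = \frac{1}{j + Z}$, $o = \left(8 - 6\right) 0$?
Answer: $- \frac{3078843}{2185456} \approx -1.4088$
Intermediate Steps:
$o = 0$ ($o = \left(8 - 6\right) 0 = 2 \cdot 0 = 0$)
$m{\left(Z,j \right)} = \frac{2}{-3 + \frac{1}{Z + j}}$ ($m{\left(Z,j \right)} = \frac{2}{-3 + \frac{1}{j + Z}} = \frac{2}{-3 + \frac{1}{Z + j}}$)
$\frac{-27489 + m{\left(o,75 \right)}}{29647 - 10134} = \frac{-27489 + \frac{2 \left(\left(-1\right) 0 - 75\right)}{-1 + 3 \cdot 0 + 3 \cdot 75}}{29647 - 10134} = \frac{-27489 + \frac{2 \left(0 - 75\right)}{-1 + 0 + 225}}{19513} = \left(-27489 + 2 \cdot \frac{1}{224} \left(-75\right)\right) \frac{1}{19513} = \left(-27489 - \frac{75}{112}\right) \frac{1}{19513} = \left(- \frac{3078843}{112}\right) \frac{1}{19513} = - \frac{3078843}{2185456}$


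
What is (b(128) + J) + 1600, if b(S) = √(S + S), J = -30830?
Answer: -29214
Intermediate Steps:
b(S) = √2*√S (b(S) = √(2*S) = √2*√S)
(b(128) + J) + 1600 = (√2*√128 - 30830) + 1600 = (√2*(8*√2) - 30830) + 1600 = (16 - 30830) + 1600 = -30814 + 1600 = -29214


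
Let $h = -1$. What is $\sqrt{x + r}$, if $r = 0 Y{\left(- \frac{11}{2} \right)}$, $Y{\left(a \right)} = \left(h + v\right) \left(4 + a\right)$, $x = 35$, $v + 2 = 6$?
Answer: $\sqrt{35} \approx 5.9161$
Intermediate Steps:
$v = 4$ ($v = -2 + 6 = 4$)
$Y{\left(a \right)} = 12 + 3 a$ ($Y{\left(a \right)} = \left(-1 + 4\right) \left(4 + a\right) = 3 \left(4 + a\right) = 12 + 3 a$)
$r = 0$ ($r = 0 \left(12 + 3 \left(- \frac{11}{2}\right)\right) = 0 \left(12 - \frac{33}{2}\right) = 0 \left(- \frac{9}{2}\right) = 0$)
$\sqrt{x + r} = \sqrt{35 + 0} = \sqrt{35}$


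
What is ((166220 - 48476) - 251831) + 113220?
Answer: -20867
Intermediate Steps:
((166220 - 48476) - 251831) + 113220 = (117744 - 251831) + 113220 = -134087 + 113220 = -20867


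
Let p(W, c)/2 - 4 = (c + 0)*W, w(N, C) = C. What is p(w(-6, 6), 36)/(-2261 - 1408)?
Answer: -440/3669 ≈ -0.11992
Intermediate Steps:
p(W, c) = 8 + 2*W*c (p(W, c) = 8 + 2*((c + 0)*W) = 8 + 2*(c*W) = 8 + 2*(W*c) = 8 + 2*W*c)
p(w(-6, 6), 36)/(-2261 - 1408) = (8 + 2*6*36)/(-2261 - 1408) = (8 + 432)/(-3669) = 440*(-1/3669) = -440/3669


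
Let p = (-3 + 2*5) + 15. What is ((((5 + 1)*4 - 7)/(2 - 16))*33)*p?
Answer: -6171/7 ≈ -881.57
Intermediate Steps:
p = 22 (p = (-3 + 10) + 15 = 7 + 15 = 22)
((((5 + 1)*4 - 7)/(2 - 16))*33)*p = ((((5 + 1)*4 - 7)/(2 - 16))*33)*22 = (((6*4 - 7)/(-14))*33)*22 = (((24 - 7)*(-1/14))*33)*22 = ((17*(-1/14))*33)*22 = -17/14*33*22 = -561/14*22 = -6171/7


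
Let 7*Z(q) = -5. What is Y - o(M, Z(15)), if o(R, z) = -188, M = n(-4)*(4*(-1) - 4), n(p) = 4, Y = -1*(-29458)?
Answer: 29646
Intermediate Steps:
Y = 29458
Z(q) = -5/7 (Z(q) = (1/7)*(-5) = -5/7)
M = -32 (M = 4*(4*(-1) - 4) = 4*(-4 - 4) = 4*(-8) = -32)
Y - o(M, Z(15)) = 29458 - 1*(-188) = 29458 + 188 = 29646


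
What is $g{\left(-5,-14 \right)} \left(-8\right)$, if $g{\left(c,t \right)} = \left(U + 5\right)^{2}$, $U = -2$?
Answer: $-72$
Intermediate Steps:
$g{\left(c,t \right)} = 9$ ($g{\left(c,t \right)} = \left(-2 + 5\right)^{2} = 3^{2} = 9$)
$g{\left(-5,-14 \right)} \left(-8\right) = 9 \left(-8\right) = -72$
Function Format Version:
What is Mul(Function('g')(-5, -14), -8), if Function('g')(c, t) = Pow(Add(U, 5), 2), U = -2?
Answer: -72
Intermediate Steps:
Function('g')(c, t) = 9 (Function('g')(c, t) = Pow(Add(-2, 5), 2) = Pow(3, 2) = 9)
Mul(Function('g')(-5, -14), -8) = Mul(9, -8) = -72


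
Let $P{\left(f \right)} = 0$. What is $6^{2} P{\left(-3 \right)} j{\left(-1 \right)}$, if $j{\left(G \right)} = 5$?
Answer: $0$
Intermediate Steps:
$6^{2} P{\left(-3 \right)} j{\left(-1 \right)} = 6^{2} \cdot 0 \cdot 5 = 36 \cdot 0 \cdot 5 = 0 \cdot 5 = 0$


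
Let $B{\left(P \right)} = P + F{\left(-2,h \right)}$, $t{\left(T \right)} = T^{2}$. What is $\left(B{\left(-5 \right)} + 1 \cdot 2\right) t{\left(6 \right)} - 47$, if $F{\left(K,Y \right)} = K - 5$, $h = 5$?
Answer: $-407$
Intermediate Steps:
$F{\left(K,Y \right)} = -5 + K$ ($F{\left(K,Y \right)} = K - 5 = -5 + K$)
$B{\left(P \right)} = -7 + P$ ($B{\left(P \right)} = P - 7 = -7 + P$)
$\left(B{\left(-5 \right)} + 1 \cdot 2\right) t{\left(6 \right)} - 47 = \left(\left(-7 - 5\right) + 1 \cdot 2\right) 6^{2} - 47 = \left(-12 + 2\right) 36 - 47 = \left(-10\right) 36 - 47 = -360 - 47 = -407$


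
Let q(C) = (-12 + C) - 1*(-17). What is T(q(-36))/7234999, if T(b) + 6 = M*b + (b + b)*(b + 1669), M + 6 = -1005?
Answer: -70221/7234999 ≈ -0.0097057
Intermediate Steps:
M = -1011 (M = -6 - 1005 = -1011)
q(C) = 5 + C (q(C) = (-12 + C) + 17 = 5 + C)
T(b) = -6 - 1011*b + 2*b*(1669 + b) (T(b) = -6 + (-1011*b + (b + b)*(b + 1669)) = -6 + (-1011*b + (2*b)*(1669 + b)) = -6 + (-1011*b + 2*b*(1669 + b)) = -6 - 1011*b + 2*b*(1669 + b))
T(q(-36))/7234999 = (-6 + 2*(5 - 36)² + 2327*(5 - 36))/7234999 = (-6 + 2*(-31)² + 2327*(-31))*(1/7234999) = (-6 + 2*961 - 72137)*(1/7234999) = (-6 + 1922 - 72137)*(1/7234999) = -70221*1/7234999 = -70221/7234999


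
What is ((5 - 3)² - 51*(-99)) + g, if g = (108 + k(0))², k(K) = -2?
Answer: 16289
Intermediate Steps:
g = 11236 (g = (108 - 2)² = 106² = 11236)
((5 - 3)² - 51*(-99)) + g = ((5 - 3)² - 51*(-99)) + 11236 = (2² + 5049) + 11236 = (4 + 5049) + 11236 = 5053 + 11236 = 16289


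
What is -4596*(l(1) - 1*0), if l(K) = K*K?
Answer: -4596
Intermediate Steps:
l(K) = K**2
-4596*(l(1) - 1*0) = -4596*(1**2 - 1*0) = -4596*(1 + 0) = -4596*1 = -4596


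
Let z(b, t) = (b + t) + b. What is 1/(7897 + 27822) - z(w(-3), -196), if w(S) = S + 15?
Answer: 6143669/35719 ≈ 172.00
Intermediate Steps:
w(S) = 15 + S
z(b, t) = t + 2*b
1/(7897 + 27822) - z(w(-3), -196) = 1/(7897 + 27822) - (-196 + 2*(15 - 3)) = 1/35719 - (-196 + 2*12) = 1/35719 - (-196 + 24) = 1/35719 - 1*(-172) = 1/35719 + 172 = 6143669/35719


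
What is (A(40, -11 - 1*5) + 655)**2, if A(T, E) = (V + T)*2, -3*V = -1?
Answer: 4870849/9 ≈ 5.4121e+5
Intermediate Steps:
V = 1/3 (V = -1/3*(-1) = 1/3 ≈ 0.33333)
A(T, E) = 2/3 + 2*T (A(T, E) = (1/3 + T)*2 = 2/3 + 2*T)
(A(40, -11 - 1*5) + 655)**2 = ((2/3 + 2*40) + 655)**2 = ((2/3 + 80) + 655)**2 = (242/3 + 655)**2 = (2207/3)**2 = 4870849/9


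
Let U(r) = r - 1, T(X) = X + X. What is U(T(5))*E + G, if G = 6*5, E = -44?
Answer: -366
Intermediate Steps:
T(X) = 2*X
U(r) = -1 + r
G = 30
U(T(5))*E + G = (-1 + 2*5)*(-44) + 30 = (-1 + 10)*(-44) + 30 = 9*(-44) + 30 = -396 + 30 = -366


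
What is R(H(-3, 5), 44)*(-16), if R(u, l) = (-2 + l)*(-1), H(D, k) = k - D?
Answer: 672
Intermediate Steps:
R(u, l) = 2 - l
R(H(-3, 5), 44)*(-16) = (2 - 1*44)*(-16) = (2 - 44)*(-16) = -42*(-16) = 672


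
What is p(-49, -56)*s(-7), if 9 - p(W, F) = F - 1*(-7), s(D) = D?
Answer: -406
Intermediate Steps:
p(W, F) = 2 - F (p(W, F) = 9 - (F - 1*(-7)) = 9 - (F + 7) = 9 - (7 + F) = 9 + (-7 - F) = 2 - F)
p(-49, -56)*s(-7) = (2 - 1*(-56))*(-7) = (2 + 56)*(-7) = 58*(-7) = -406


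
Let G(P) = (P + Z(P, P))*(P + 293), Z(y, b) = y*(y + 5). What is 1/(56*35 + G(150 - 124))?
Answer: 1/267368 ≈ 3.7402e-6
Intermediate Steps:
Z(y, b) = y*(5 + y)
G(P) = (293 + P)*(P + P*(5 + P)) (G(P) = (P + P*(5 + P))*(P + 293) = (P + P*(5 + P))*(293 + P) = (293 + P)*(P + P*(5 + P)))
1/(56*35 + G(150 - 124)) = 1/(56*35 + (150 - 124)*(1758 + (150 - 124)² + 299*(150 - 124))) = 1/(1960 + 26*(1758 + 26² + 299*26)) = 1/(1960 + 26*(1758 + 676 + 7774)) = 1/(1960 + 26*10208) = 1/(1960 + 265408) = 1/267368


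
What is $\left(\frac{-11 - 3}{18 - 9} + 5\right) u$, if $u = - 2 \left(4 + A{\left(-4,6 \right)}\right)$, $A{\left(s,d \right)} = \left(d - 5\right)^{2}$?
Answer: $- \frac{310}{9} \approx -34.444$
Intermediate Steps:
$A{\left(s,d \right)} = \left(-5 + d\right)^{2}$
$u = -10$ ($u = - 2 \left(4 + \left(-5 + 6\right)^{2}\right) = - 2 \left(4 + 1^{2}\right) = - 2 \left(4 + 1\right) = \left(-2\right) 5 = -10$)
$\left(\frac{-11 - 3}{18 - 9} + 5\right) u = \left(\frac{-11 - 3}{18 - 9} + 5\right) \left(-10\right) = \left(- \frac{14}{9} + 5\right) \left(-10\right) = \frac{31}{9} \left(-10\right) = - \frac{310}{9}$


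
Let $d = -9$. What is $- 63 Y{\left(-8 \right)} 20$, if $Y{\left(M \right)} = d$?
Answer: $11340$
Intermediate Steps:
$Y{\left(M \right)} = -9$
$- 63 Y{\left(-8 \right)} 20 = \left(-63\right) \left(-9\right) 20 = 567 \cdot 20 = 11340$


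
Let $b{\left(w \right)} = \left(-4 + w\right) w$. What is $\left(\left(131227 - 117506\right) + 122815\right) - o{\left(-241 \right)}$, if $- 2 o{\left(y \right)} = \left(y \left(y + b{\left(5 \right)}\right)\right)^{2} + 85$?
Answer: $\frac{3235152533}{2} \approx 1.6176 \cdot 10^{9}$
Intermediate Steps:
$b{\left(w \right)} = w \left(-4 + w\right)$
$o{\left(y \right)} = - \frac{85}{2} - \frac{y^{2} \left(5 + y\right)^{2}}{2}$ ($o{\left(y \right)} = - \frac{\left(y \left(y + 5 \left(-4 + 5\right)\right)\right)^{2} + 85}{2} = - \frac{\left(y \left(y + 5 \cdot 1\right)\right)^{2} + 85}{2} = - \frac{\left(y \left(y + 5\right)\right)^{2} + 85}{2} = - \frac{\left(y \left(5 + y\right)\right)^{2} + 85}{2} = - \frac{y^{2} \left(5 + y\right)^{2} + 85}{2} = - \frac{85 + y^{2} \left(5 + y\right)^{2}}{2} = - \frac{85}{2} - \frac{y^{2} \left(5 + y\right)^{2}}{2}$)
$\left(\left(131227 - 117506\right) + 122815\right) - o{\left(-241 \right)} = \left(\left(131227 - 117506\right) + 122815\right) - \left(- \frac{85}{2} - \frac{\left(-241\right)^{2} \left(5 - 241\right)^{2}}{2}\right) = \left(13721 + 122815\right) - \left(- \frac{85}{2} - \frac{58081 \left(-236\right)^{2}}{2}\right) = 136536 - \left(- \frac{85}{2} - \frac{58081}{2} \cdot 55696\right) = 136536 - \left(- \frac{85}{2} - 1617439688\right) = 136536 - - \frac{3234879461}{2} = 136536 + \frac{3234879461}{2} = \frac{3235152533}{2}$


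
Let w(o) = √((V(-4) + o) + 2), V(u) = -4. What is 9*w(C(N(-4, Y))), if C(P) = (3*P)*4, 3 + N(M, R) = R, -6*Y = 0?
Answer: 9*I*√38 ≈ 55.48*I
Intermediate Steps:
Y = 0 (Y = -⅙*0 = 0)
N(M, R) = -3 + R
C(P) = 12*P
w(o) = √(-2 + o) (w(o) = √((-4 + o) + 2) = √(-2 + o))
9*w(C(N(-4, Y))) = 9*√(-2 + 12*(-3 + 0)) = 9*√(-2 + 12*(-3)) = 9*√(-2 - 36) = 9*√(-38) = 9*(I*√38) = 9*I*√38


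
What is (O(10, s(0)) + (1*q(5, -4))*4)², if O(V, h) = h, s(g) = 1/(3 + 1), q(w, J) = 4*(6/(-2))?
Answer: 36481/16 ≈ 2280.1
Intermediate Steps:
q(w, J) = -12 (q(w, J) = 4*(6*(-½)) = 4*(-3) = -12)
s(g) = ¼ (s(g) = 1/4 = ¼)
(O(10, s(0)) + (1*q(5, -4))*4)² = (¼ + (1*(-12))*4)² = (¼ - 12*4)² = (¼ - 48)² = (-191/4)² = 36481/16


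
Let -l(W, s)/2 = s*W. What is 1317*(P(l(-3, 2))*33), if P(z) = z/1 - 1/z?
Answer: 2071641/4 ≈ 5.1791e+5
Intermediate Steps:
l(W, s) = -2*W*s (l(W, s) = -2*s*W = -2*W*s)
P(z) = z - 1/z (P(z) = z*1 - 1/z = z - 1/z)
1317*(P(l(-3, 2))*33) = 1317*((-2*(-3)*2 - 1/((-2*(-3)*2)))*33) = 1317*((12 - 1/12)*33) = 1317*((143/12)*33) = 1317*(1573/4) = 2071641/4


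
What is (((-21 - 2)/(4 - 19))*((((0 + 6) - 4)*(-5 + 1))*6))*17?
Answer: -6256/5 ≈ -1251.2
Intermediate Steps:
(((-21 - 2)/(4 - 19))*((((0 + 6) - 4)*(-5 + 1))*6))*17 = ((-23/(-15))*(((6 - 4)*(-4))*6))*17 = ((-23*(-1/15))*((2*(-4))*6))*17 = (23*(-8*6)/15)*17 = ((23/15)*(-48))*17 = -368/5*17 = -6256/5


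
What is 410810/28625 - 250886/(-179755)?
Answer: 3241070532/205819475 ≈ 15.747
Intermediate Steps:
410810/28625 - 250886/(-179755) = 410810*(1/28625) - 250886*(-1/179755) = 82162/5725 + 250886/179755 = 3241070532/205819475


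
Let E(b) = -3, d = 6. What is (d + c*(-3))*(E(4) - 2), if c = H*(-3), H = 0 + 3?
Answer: -165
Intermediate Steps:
H = 3
c = -9 (c = 3*(-3) = -9)
(d + c*(-3))*(E(4) - 2) = (6 - 9*(-3))*(-3 - 2) = (6 + 27)*(-5) = 33*(-5) = -165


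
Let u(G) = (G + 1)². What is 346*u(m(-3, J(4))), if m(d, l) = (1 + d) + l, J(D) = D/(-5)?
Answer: 28026/25 ≈ 1121.0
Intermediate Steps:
J(D) = -D/5 (J(D) = D*(-⅕) = -D/5)
m(d, l) = 1 + d + l
u(G) = (1 + G)²
346*u(m(-3, J(4))) = 346*(1 + (1 - 3 - ⅕*4))² = 346*(1 + (1 - 3 - ⅘))² = 346*(1 - 14/5)² = 346*(-9/5)² = 346*(81/25) = 28026/25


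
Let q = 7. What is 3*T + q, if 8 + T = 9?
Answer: 10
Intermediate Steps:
T = 1 (T = -8 + 9 = 1)
3*T + q = 3*1 + 7 = 3 + 7 = 10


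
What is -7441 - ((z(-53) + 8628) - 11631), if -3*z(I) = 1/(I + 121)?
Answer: -905351/204 ≈ -4438.0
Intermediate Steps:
z(I) = -1/(3*(121 + I)) (z(I) = -1/(3*(I + 121)) = -1/(3*(121 + I)))
-7441 - ((z(-53) + 8628) - 11631) = -7441 - ((-1/(363 + 3*(-53)) + 8628) - 11631) = -7441 - ((-1/(363 - 159) + 8628) - 11631) = -7441 - ((-1/204 + 8628) - 11631) = -7441 - (1760111/204 - 11631) = -7441 - 1*(-612613/204) = -7441 + 612613/204 = -905351/204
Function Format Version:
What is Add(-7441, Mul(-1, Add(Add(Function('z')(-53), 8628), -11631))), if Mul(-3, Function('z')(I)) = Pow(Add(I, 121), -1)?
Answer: Rational(-905351, 204) ≈ -4438.0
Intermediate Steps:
Function('z')(I) = Mul(Rational(-1, 3), Pow(Add(121, I), -1)) (Function('z')(I) = Mul(Rational(-1, 3), Pow(Add(I, 121), -1)) = Mul(Rational(-1, 3), Pow(Add(121, I), -1)))
Add(-7441, Mul(-1, Add(Add(Function('z')(-53), 8628), -11631))) = Add(-7441, Mul(-1, Add(Add(Mul(-1, Pow(Add(363, Mul(3, -53)), -1)), 8628), -11631))) = Add(-7441, Mul(-1, Add(Add(Mul(-1, Pow(Add(363, -159), -1)), 8628), -11631))) = Add(-7441, Mul(-1, Add(Add(Mul(-1, Pow(204, -1)), 8628), -11631))) = Add(-7441, Mul(-1, Add(Add(Mul(-1, Rational(1, 204)), 8628), -11631))) = Add(-7441, Mul(-1, Add(Add(Rational(-1, 204), 8628), -11631))) = Add(-7441, Mul(-1, Add(Rational(1760111, 204), -11631))) = Add(-7441, Mul(-1, Rational(-612613, 204))) = Add(-7441, Rational(612613, 204)) = Rational(-905351, 204)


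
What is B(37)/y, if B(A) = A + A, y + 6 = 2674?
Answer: 37/1334 ≈ 0.027736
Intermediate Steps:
y = 2668 (y = -6 + 2674 = 2668)
B(A) = 2*A
B(37)/y = (2*37)/2668 = 74*(1/2668) = 37/1334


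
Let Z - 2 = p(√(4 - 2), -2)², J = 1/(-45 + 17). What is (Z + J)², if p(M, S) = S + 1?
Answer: 6889/784 ≈ 8.7870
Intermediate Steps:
p(M, S) = 1 + S
J = -1/28 (J = 1/(-28) = -1/28 ≈ -0.035714)
Z = 3 (Z = 2 + (1 - 2)² = 2 + (-1)² = 2 + 1 = 3)
(Z + J)² = (3 - 1/28)² = (83/28)² = 6889/784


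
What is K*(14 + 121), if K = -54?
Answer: -7290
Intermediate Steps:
K*(14 + 121) = -54*(14 + 121) = -54*135 = -7290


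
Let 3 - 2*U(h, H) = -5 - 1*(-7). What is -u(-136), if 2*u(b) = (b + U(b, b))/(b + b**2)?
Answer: 271/73440 ≈ 0.0036901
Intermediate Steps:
U(h, H) = 1/2 (U(h, H) = 3/2 - (-5 - 1*(-7))/2 = 3/2 - (-5 + 7)/2 = 3/2 - 1/2*2 = 3/2 - 1 = 1/2)
u(b) = (1/2 + b)/(2*(b + b**2)) (u(b) = ((b + 1/2)/(b + b**2))/2 = ((1/2 + b)/(b + b**2))/2 = (1/2 + b)/(2*(b + b**2)))
-u(-136) = -(1 + 2*(-136))/(4*(-136)*(1 - 136)) = -(-1)*(1 - 272)/(4*136*(-135)) = -(-1)*(-1)*(-271)/(4*136*135) = -1*(-271/73440) = 271/73440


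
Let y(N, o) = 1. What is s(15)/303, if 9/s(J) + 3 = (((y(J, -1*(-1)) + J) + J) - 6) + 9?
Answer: 3/3131 ≈ 0.00095816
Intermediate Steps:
s(J) = 9/(1 + 2*J) (s(J) = 9/(-3 + ((((1 + J) + J) - 6) + 9)) = 9/(-3 + (((1 + 2*J) - 6) + 9)) = 9/(-3 + ((-5 + 2*J) + 9)) = 9/(-3 + (4 + 2*J)) = 9/(1 + 2*J))
s(15)/303 = (9/(1 + 2*15))/303 = (9/(1 + 30))*(1/303) = (9/31)*(1/303) = 3/3131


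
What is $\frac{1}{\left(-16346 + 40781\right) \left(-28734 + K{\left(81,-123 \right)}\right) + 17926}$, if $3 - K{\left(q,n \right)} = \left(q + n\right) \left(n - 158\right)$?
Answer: $- \frac{1}{990405929} \approx -1.0097 \cdot 10^{-9}$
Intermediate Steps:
$K{\left(q,n \right)} = 3 - \left(-158 + n\right) \left(n + q\right)$ ($K{\left(q,n \right)} = 3 - \left(q + n\right) \left(n - 158\right) = 3 - \left(n + q\right) \left(-158 + n\right) = 3 - \left(-158 + n\right) \left(n + q\right)$)
$\frac{1}{\left(-16346 + 40781\right) \left(-28734 + K{\left(81,-123 \right)}\right) + 17926} = \frac{1}{\left(-16346 + 40781\right) \left(-28734 + \left(3 - \left(-123\right)^{2} + 158 \left(-123\right) + 158 \cdot 81 - \left(-123\right) 81\right)\right) + 17926} = \frac{1}{24435 \left(-28734 + \left(3 - 15129 - 19434 + 12798 + 9963\right)\right) + 17926} = \frac{1}{24435 \left(-28734 - 11799\right) + 17926} = \frac{1}{24435 \left(-40533\right) + 17926} = \frac{1}{-990423855 + 17926} = \frac{1}{-990405929} = - \frac{1}{990405929}$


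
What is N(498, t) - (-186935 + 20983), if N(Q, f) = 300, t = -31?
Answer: 166252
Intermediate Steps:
N(498, t) - (-186935 + 20983) = 300 - (-186935 + 20983) = 300 - 1*(-165952) = 300 + 165952 = 166252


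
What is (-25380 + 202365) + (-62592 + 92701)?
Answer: 207094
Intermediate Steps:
(-25380 + 202365) + (-62592 + 92701) = 176985 + 30109 = 207094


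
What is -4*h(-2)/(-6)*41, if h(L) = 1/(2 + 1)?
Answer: 82/9 ≈ 9.1111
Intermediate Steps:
h(L) = ⅓ (h(L) = 1/3 = ⅓)
-4*h(-2)/(-6)*41 = -4/(3*(-6))*41 = -4*(-1)/(3*6)*41 = -4*(-1/18)*41 = (2/9)*41 = 82/9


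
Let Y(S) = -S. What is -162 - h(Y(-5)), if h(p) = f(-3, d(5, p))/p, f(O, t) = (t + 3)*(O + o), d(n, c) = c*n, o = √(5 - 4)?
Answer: -754/5 ≈ -150.80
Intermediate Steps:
o = 1 (o = √1 = 1)
f(O, t) = (1 + O)*(3 + t) (f(O, t) = (t + 3)*(O + 1) = (3 + t)*(1 + O) = (1 + O)*(3 + t))
h(p) = (-6 - 10*p)/p (h(p) = (3 + p*5 + 3*(-3) - 3*p*5)/p = (3 + 5*p - 9 - 15*p)/p = (-6 - 10*p)/p)
-162 - h(Y(-5)) = -162 - (-10 - 6/((-1*(-5)))) = -162 - (-10 - 6/5) = -162 - 1*(-56/5) = -162 + 56/5 = -754/5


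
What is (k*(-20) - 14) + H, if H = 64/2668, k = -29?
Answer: 377538/667 ≈ 566.02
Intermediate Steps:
H = 16/667 (H = 64*(1/2668) = 16/667 ≈ 0.023988)
(k*(-20) - 14) + H = (-29*(-20) - 14) + 16/667 = (580 - 14) + 16/667 = 566 + 16/667 = 377538/667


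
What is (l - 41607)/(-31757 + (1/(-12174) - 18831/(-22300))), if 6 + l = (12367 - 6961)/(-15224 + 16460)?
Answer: 581739785558850/443990125482959 ≈ 1.3103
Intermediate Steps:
l = -335/206 (l = -6 + (12367 - 6961)/(-15224 + 16460) = -6 + 5406/1236 = -6 + 5406*(1/1236) = -6 + 901/206 = -335/206 ≈ -1.6262)
(l - 41607)/(-31757 + (1/(-12174) - 18831/(-22300))) = (-335/206 - 41607)/(-31757 + (1/(-12174) - 18831/(-22300))) = -8571377/(206*(-31757 + (-1/12174 - 18831*(-1)/22300))) = -8571377/(206*(-31757 + (-1/12174 - 1*(-18831/22300)))) = -8571377/(206*(-31757 + (-1/12174 + 18831/22300))) = -8571377/(206*(-31757 + 114613147/135740100)) = -8571377/(206*(-4310583742553/135740100)) = -8571377/206*(-135740100/4310583742553) = 581739785558850/443990125482959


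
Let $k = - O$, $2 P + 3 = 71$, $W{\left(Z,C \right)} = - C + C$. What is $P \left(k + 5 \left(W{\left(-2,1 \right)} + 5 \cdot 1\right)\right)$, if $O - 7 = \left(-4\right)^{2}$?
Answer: $68$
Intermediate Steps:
$W{\left(Z,C \right)} = 0$
$P = 34$ ($P = - \frac{3}{2} + \frac{1}{2} \cdot 71 = - \frac{3}{2} + \frac{71}{2} = 34$)
$O = 23$ ($O = 7 + \left(-4\right)^{2} = 7 + 16 = 23$)
$k = -23$ ($k = \left(-1\right) 23 = -23$)
$P \left(k + 5 \left(W{\left(-2,1 \right)} + 5 \cdot 1\right)\right) = 34 \left(-23 + 5 \left(0 + 5 \cdot 1\right)\right) = 34 \left(-23 + 5 \left(0 + 5\right)\right) = 34 \left(-23 + 5 \cdot 5\right) = 34 \left(-23 + 25\right) = 34 \cdot 2 = 68$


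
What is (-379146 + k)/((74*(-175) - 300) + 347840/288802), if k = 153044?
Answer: 16324677451/956569665 ≈ 17.066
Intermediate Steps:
(-379146 + k)/((74*(-175) - 300) + 347840/288802) = (-379146 + 153044)/((74*(-175) - 300) + 347840/288802) = -226102/((-12950 - 300) + 347840*(1/288802)) = -226102/(-13250 + 173920/144401) = -226102/(-1913139330/144401) = -226102*(-144401/1913139330) = 16324677451/956569665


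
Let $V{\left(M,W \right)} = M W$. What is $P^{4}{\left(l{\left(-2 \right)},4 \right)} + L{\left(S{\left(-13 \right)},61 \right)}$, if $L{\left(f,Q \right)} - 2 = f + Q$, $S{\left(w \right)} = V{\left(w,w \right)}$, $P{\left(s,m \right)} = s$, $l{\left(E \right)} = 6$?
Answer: $1528$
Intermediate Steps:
$S{\left(w \right)} = w^{2}$ ($S{\left(w \right)} = w w = w^{2}$)
$L{\left(f,Q \right)} = 2 + Q + f$ ($L{\left(f,Q \right)} = 2 + \left(f + Q\right) = 2 + \left(Q + f\right) = 2 + Q + f$)
$P^{4}{\left(l{\left(-2 \right)},4 \right)} + L{\left(S{\left(-13 \right)},61 \right)} = 6^{4} + \left(2 + 61 + \left(-13\right)^{2}\right) = 1296 + \left(2 + 61 + 169\right) = 1296 + 232 = 1528$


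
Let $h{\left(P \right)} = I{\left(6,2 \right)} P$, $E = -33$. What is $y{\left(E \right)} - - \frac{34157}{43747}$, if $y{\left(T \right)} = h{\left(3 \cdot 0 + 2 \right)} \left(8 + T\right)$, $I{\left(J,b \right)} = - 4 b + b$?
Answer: $\frac{13158257}{43747} \approx 300.78$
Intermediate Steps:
$I{\left(J,b \right)} = - 3 b$
$h{\left(P \right)} = - 6 P$ ($h{\left(P \right)} = \left(-3\right) 2 P = - 6 P$)
$y{\left(T \right)} = -96 - 12 T$ ($y{\left(T \right)} = - 6 \left(3 \cdot 0 + 2\right) \left(8 + T\right) = - 6 \left(0 + 2\right) \left(8 + T\right) = \left(-6\right) 2 \left(8 + T\right) = - 12 \left(8 + T\right) = -96 - 12 T$)
$y{\left(E \right)} - - \frac{34157}{43747} = \left(-96 - -396\right) - - \frac{34157}{43747} = \left(-96 + 396\right) - \left(-34157\right) \frac{1}{43747} = 300 - - \frac{34157}{43747} = 300 + \frac{34157}{43747} = \frac{13158257}{43747}$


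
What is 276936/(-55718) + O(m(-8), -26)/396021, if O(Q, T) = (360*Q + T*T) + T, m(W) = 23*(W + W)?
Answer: -58508887798/11032749039 ≈ -5.3032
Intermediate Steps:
m(W) = 46*W (m(W) = 23*(2*W) = 46*W)
O(Q, T) = T + T² + 360*Q (O(Q, T) = (360*Q + T²) + T = (T² + 360*Q) + T = T + T² + 360*Q)
276936/(-55718) + O(m(-8), -26)/396021 = 276936/(-55718) + (-26 + (-26)² + 360*(46*(-8)))/396021 = 276936*(-1/55718) + (-26 + 676 + 360*(-368))*(1/396021) = -138468/27859 + (-26 + 676 - 132480)*(1/396021) = -138468/27859 - 131830*1/396021 = -138468/27859 - 131830/396021 = -58508887798/11032749039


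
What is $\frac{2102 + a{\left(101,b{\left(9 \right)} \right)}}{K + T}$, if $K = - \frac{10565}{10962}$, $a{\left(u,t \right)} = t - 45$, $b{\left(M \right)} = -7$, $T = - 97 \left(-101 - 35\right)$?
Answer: $\frac{22472100}{144600139} \approx 0.15541$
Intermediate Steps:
$T = 13192$ ($T = \left(-97\right) \left(-136\right) = 13192$)
$a{\left(u,t \right)} = -45 + t$ ($a{\left(u,t \right)} = t - 45 = -45 + t$)
$K = - \frac{10565}{10962}$ ($K = \left(-10565\right) \frac{1}{10962} = - \frac{10565}{10962} \approx -0.96378$)
$\frac{2102 + a{\left(101,b{\left(9 \right)} \right)}}{K + T} = \frac{2102 - 52}{- \frac{10565}{10962} + 13192} = \frac{2102 - 52}{\frac{144600139}{10962}} = 2050 \cdot \frac{10962}{144600139} = \frac{22472100}{144600139}$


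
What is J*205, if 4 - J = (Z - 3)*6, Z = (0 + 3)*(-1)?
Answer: 8200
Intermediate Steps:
Z = -3 (Z = 3*(-1) = -3)
J = 40 (J = 4 - (-3 - 3)*6 = 4 - (-6)*6 = 4 - 1*(-36) = 4 + 36 = 40)
J*205 = 40*205 = 8200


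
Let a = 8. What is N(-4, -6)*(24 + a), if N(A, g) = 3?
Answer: 96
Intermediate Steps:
N(-4, -6)*(24 + a) = 3*(24 + 8) = 3*32 = 96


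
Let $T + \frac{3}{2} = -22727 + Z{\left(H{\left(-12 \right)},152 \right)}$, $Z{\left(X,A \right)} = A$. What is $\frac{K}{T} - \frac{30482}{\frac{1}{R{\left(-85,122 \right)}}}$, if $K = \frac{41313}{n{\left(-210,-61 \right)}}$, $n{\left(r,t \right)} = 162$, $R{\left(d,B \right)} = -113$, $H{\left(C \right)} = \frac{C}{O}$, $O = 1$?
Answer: $\frac{4199255265275}{1219131} \approx 3.4445 \cdot 10^{6}$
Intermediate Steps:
$H{\left(C \right)} = C$ ($H{\left(C \right)} = \frac{C}{1} = C 1 = C$)
$K = \frac{13771}{54}$ ($K = \frac{41313}{162} = 41313 \cdot \frac{1}{162} = \frac{13771}{54} \approx 255.02$)
$T = - \frac{45153}{2}$ ($T = - \frac{3}{2} + \left(-22727 + 152\right) = - \frac{3}{2} - 22575 = - \frac{45153}{2} \approx -22577.0$)
$\frac{K}{T} - \frac{30482}{\frac{1}{R{\left(-85,122 \right)}}} = \frac{13771}{54 \left(- \frac{45153}{2}\right)} - \frac{30482}{\frac{1}{-113}} = \frac{13771}{54} \left(- \frac{2}{45153}\right) - \frac{30482}{- \frac{1}{113}} = - \frac{13771}{1219131} - -3444466 = - \frac{13771}{1219131} + 3444466 = \frac{4199255265275}{1219131}$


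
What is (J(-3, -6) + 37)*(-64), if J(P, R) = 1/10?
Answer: -11872/5 ≈ -2374.4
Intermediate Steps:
J(P, R) = ⅒ (J(P, R) = 1*(⅒) = ⅒)
(J(-3, -6) + 37)*(-64) = (⅒ + 37)*(-64) = (371/10)*(-64) = -11872/5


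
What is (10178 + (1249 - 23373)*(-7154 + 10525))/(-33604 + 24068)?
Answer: 37284913/4768 ≈ 7819.8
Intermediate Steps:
(10178 + (1249 - 23373)*(-7154 + 10525))/(-33604 + 24068) = (10178 - 22124*3371)/(-9536) = (10178 - 74580004)*(-1/9536) = -74569826*(-1/9536) = 37284913/4768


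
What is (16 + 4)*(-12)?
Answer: -240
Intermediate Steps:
(16 + 4)*(-12) = 20*(-12) = -240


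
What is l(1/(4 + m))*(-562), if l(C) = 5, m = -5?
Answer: -2810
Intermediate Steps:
l(1/(4 + m))*(-562) = 5*(-562) = -2810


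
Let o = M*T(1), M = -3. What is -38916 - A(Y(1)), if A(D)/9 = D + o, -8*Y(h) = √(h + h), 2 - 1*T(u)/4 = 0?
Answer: -38700 + 9*√2/8 ≈ -38698.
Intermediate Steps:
T(u) = 8 (T(u) = 8 - 4*0 = 8 + 0 = 8)
Y(h) = -√2*√h/8 (Y(h) = -√(h + h)/8 = -√2*√h/8)
o = -24 (o = -3*8 = -24)
A(D) = -216 + 9*D (A(D) = 9*(D - 24) = 9*(-24 + D) = -216 + 9*D)
-38916 - A(Y(1)) = -38916 - (-216 + 9*(-√2*√1/8)) = -38916 - (-216 + 9*(-⅛*√2*1)) = -38916 - (-216 + 9*(-√2/8)) = -38916 - (-216 - 9*√2/8) = -38916 + (216 + 9*√2/8) = -38700 + 9*√2/8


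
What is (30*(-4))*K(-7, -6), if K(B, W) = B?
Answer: 840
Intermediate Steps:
(30*(-4))*K(-7, -6) = (30*(-4))*(-7) = -120*(-7) = 840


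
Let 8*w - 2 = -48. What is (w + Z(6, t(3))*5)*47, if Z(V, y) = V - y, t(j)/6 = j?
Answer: -12361/4 ≈ -3090.3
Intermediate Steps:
w = -23/4 (w = 1/4 + (1/8)*(-48) = 1/4 - 6 = -23/4 ≈ -5.7500)
t(j) = 6*j
(w + Z(6, t(3))*5)*47 = (-23/4 + (6 - 6*3)*5)*47 = (-23/4 + (6 - 1*18)*5)*47 = (-23/4 + (6 - 18)*5)*47 = (-23/4 - 12*5)*47 = (-23/4 - 60)*47 = -263/4*47 = -12361/4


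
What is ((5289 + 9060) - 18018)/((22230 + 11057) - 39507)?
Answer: 3669/6220 ≈ 0.58987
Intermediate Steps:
((5289 + 9060) - 18018)/((22230 + 11057) - 39507) = (14349 - 18018)/(33287 - 39507) = -3669/(-6220) = -3669*(-1/6220) = 3669/6220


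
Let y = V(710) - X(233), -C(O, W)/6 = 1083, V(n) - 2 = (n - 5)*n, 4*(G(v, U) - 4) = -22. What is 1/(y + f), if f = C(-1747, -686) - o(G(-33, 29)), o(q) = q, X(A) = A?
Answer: 2/987645 ≈ 2.0250e-6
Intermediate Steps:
G(v, U) = -3/2 (G(v, U) = 4 + (¼)*(-22) = 4 - 11/2 = -3/2)
V(n) = 2 + n*(-5 + n) (V(n) = 2 + (n - 5)*n = 2 + (-5 + n)*n = 2 + n*(-5 + n))
C(O, W) = -6498 (C(O, W) = -6*1083 = -6498)
f = -12993/2 (f = -6498 - 1*(-3/2) = -6498 + 3/2 = -12993/2 ≈ -6496.5)
y = 500319 (y = (2 + 710² - 5*710) - 1*233 = (2 + 504100 - 3550) - 233 = 500552 - 233 = 500319)
1/(y + f) = 1/(500319 - 12993/2) = 1/(987645/2) = 2/987645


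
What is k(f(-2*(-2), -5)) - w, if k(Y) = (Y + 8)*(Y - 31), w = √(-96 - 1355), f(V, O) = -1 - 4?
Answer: -108 - I*√1451 ≈ -108.0 - 38.092*I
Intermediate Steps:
f(V, O) = -5
w = I*√1451 (w = √(-1451) = I*√1451 ≈ 38.092*I)
k(Y) = (-31 + Y)*(8 + Y) (k(Y) = (8 + Y)*(-31 + Y) = (-31 + Y)*(8 + Y))
k(f(-2*(-2), -5)) - w = (-248 + (-5)² - 23*(-5)) - I*√1451 = (-248 + 25 + 115) - I*√1451 = -108 - I*√1451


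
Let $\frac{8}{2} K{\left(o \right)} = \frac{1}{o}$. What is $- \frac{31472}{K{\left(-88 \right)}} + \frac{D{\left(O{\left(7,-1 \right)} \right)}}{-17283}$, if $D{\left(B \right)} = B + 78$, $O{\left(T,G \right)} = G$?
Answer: $\frac{27351937525}{2469} \approx 1.1078 \cdot 10^{7}$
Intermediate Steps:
$K{\left(o \right)} = \frac{1}{4 o}$
$D{\left(B \right)} = 78 + B$
$- \frac{31472}{K{\left(-88 \right)}} + \frac{D{\left(O{\left(7,-1 \right)} \right)}}{-17283} = - \frac{31472}{\frac{1}{4} \frac{1}{-88}} + \frac{78 - 1}{-17283} = - \frac{31472}{\frac{1}{4} \left(- \frac{1}{88}\right)} + 77 \left(- \frac{1}{17283}\right) = - \frac{31472}{- \frac{1}{352}} - \frac{11}{2469} = \left(-31472\right) \left(-352\right) - \frac{11}{2469} = 11078144 - \frac{11}{2469} = \frac{27351937525}{2469}$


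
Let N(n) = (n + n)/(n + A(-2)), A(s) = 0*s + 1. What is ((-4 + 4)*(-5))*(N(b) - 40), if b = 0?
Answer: 0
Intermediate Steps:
A(s) = 1 (A(s) = 0 + 1 = 1)
N(n) = 2*n/(1 + n) (N(n) = (n + n)/(n + 1) = (2*n)/(1 + n) = 2*n/(1 + n))
((-4 + 4)*(-5))*(N(b) - 40) = ((-4 + 4)*(-5))*(2*0/(1 + 0) - 40) = (0*(-5))*(2*0/1 - 40) = 0*(2*0*1 - 40) = 0*(0 - 40) = 0*(-40) = 0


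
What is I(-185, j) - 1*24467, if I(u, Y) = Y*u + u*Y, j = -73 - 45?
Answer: 19193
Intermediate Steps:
j = -118
I(u, Y) = 2*Y*u (I(u, Y) = Y*u + Y*u = 2*Y*u)
I(-185, j) - 1*24467 = 2*(-118)*(-185) - 1*24467 = 43660 - 24467 = 19193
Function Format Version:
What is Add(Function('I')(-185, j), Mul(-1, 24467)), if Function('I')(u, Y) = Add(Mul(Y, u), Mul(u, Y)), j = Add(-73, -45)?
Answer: 19193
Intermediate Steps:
j = -118
Function('I')(u, Y) = Mul(2, Y, u) (Function('I')(u, Y) = Add(Mul(Y, u), Mul(Y, u)) = Mul(2, Y, u))
Add(Function('I')(-185, j), Mul(-1, 24467)) = Add(Mul(2, -118, -185), Mul(-1, 24467)) = Add(43660, -24467) = 19193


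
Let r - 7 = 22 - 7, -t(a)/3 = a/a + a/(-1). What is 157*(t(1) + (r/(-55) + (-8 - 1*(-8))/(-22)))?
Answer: -314/5 ≈ -62.800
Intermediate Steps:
t(a) = -3 + 3*a (t(a) = -3*(a/a + a/(-1)) = -3*(1 + a*(-1)) = -3*(1 - a) = -3 + 3*a)
r = 22 (r = 7 + (22 - 7) = 7 + 15 = 22)
157*(t(1) + (r/(-55) + (-8 - 1*(-8))/(-22))) = 157*((-3 + 3*1) + (22/(-55) + (-8 - 1*(-8))/(-22))) = 157*((-3 + 3) + (22*(-1/55) + (-8 + 8)*(-1/22))) = 157*(0 + (-⅖ + 0*(-1/22))) = 157*(0 + (-⅖ + 0)) = 157*(0 - ⅖) = 157*(-⅖) = -314/5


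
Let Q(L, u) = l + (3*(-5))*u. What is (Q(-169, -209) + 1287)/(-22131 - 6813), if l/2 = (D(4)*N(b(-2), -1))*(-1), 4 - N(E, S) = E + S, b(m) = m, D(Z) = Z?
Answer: -2183/14472 ≈ -0.15084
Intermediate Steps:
N(E, S) = 4 - E - S (N(E, S) = 4 - (E + S) = 4 + (-E - S) = 4 - E - S)
l = -56 (l = 2*((4*(4 - 1*(-2) - 1*(-1)))*(-1)) = 2*((4*(4 + 2 + 1))*(-1)) = 2*((4*7)*(-1)) = 2*(28*(-1)) = 2*(-28) = -56)
Q(L, u) = -56 - 15*u (Q(L, u) = -56 + (3*(-5))*u = -56 - 15*u)
(Q(-169, -209) + 1287)/(-22131 - 6813) = ((-56 - 15*(-209)) + 1287)/(-22131 - 6813) = ((-56 + 3135) + 1287)/(-28944) = (3079 + 1287)*(-1/28944) = 4366*(-1/28944) = -2183/14472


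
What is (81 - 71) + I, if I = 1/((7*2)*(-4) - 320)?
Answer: 3759/376 ≈ 9.9973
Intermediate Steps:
I = -1/376 (I = 1/(14*(-4) - 320) = 1/(-56 - 320) = 1/(-376) = -1/376 ≈ -0.0026596)
(81 - 71) + I = (81 - 71) - 1/376 = 10 - 1/376 = 3759/376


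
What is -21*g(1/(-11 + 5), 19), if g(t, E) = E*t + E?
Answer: -665/2 ≈ -332.50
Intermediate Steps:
g(t, E) = E + E*t
-21*g(1/(-11 + 5), 19) = -399*(1 + 1/(-11 + 5)) = -399*(1 + 1/(-6)) = -399*(1 - ⅙) = -399*5/6 = -21*95/6 = -665/2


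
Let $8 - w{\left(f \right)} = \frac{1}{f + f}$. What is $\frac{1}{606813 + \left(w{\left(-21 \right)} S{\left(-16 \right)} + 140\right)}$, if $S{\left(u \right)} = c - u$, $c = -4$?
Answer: $\frac{7}{4249345} \approx 1.6473 \cdot 10^{-6}$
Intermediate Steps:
$w{\left(f \right)} = 8 - \frac{1}{2 f}$ ($w{\left(f \right)} = 8 - \frac{1}{f + f} = 8 - \frac{1}{2 f}$)
$S{\left(u \right)} = -4 - u$
$\frac{1}{606813 + \left(w{\left(-21 \right)} S{\left(-16 \right)} + 140\right)} = \frac{1}{606813 + \left(\left(8 - \frac{1}{2 \left(-21\right)}\right) \left(-4 - -16\right) + 140\right)} = \frac{1}{606813 + \left(\left(8 - - \frac{1}{42}\right) \left(-4 + 16\right) + 140\right)} = \frac{1}{606813 + \left(\left(8 + \frac{1}{42}\right) 12 + 140\right)} = \frac{1}{606813 + \left(\frac{337}{42} \cdot 12 + 140\right)} = \frac{1}{606813 + \left(\frac{674}{7} + 140\right)} = \frac{1}{606813 + \frac{1654}{7}} = \frac{1}{\frac{4249345}{7}} = \frac{7}{4249345}$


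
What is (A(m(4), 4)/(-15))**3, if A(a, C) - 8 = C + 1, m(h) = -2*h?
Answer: -2197/3375 ≈ -0.65096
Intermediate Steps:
A(a, C) = 9 + C (A(a, C) = 8 + (C + 1) = 8 + (1 + C) = 9 + C)
(A(m(4), 4)/(-15))**3 = ((9 + 4)/(-15))**3 = (13*(-1/15))**3 = (-13/15)**3 = -2197/3375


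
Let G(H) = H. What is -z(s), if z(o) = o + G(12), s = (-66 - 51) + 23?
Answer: 82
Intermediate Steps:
s = -94 (s = -117 + 23 = -94)
z(o) = 12 + o (z(o) = o + 12 = 12 + o)
-z(s) = -(12 - 94) = -1*(-82) = 82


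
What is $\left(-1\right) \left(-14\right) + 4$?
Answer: $18$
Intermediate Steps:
$\left(-1\right) \left(-14\right) + 4 = 14 + 4 = 18$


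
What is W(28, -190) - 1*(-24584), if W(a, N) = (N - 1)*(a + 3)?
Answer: 18663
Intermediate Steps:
W(a, N) = (-1 + N)*(3 + a)
W(28, -190) - 1*(-24584) = (-3 - 1*28 + 3*(-190) - 190*28) - 1*(-24584) = (-3 - 28 - 570 - 5320) + 24584 = -5921 + 24584 = 18663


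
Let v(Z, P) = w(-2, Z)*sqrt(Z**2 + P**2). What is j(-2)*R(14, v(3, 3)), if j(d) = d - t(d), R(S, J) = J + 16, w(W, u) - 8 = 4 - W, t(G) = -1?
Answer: -16 - 42*sqrt(2) ≈ -75.397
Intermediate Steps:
w(W, u) = 12 - W (w(W, u) = 8 + (4 - W) = 12 - W)
v(Z, P) = 14*sqrt(P**2 + Z**2) (v(Z, P) = (12 - 1*(-2))*sqrt(Z**2 + P**2) = (12 + 2)*sqrt(P**2 + Z**2) = 14*sqrt(P**2 + Z**2))
R(S, J) = 16 + J
j(d) = 1 + d (j(d) = d - 1*(-1) = d + 1 = 1 + d)
j(-2)*R(14, v(3, 3)) = (1 - 2)*(16 + 14*sqrt(3**2 + 3**2)) = -(16 + 14*sqrt(9 + 9)) = -(16 + 14*sqrt(18)) = -(16 + 14*(3*sqrt(2))) = -(16 + 42*sqrt(2)) = -16 - 42*sqrt(2)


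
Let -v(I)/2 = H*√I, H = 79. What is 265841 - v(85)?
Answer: 265841 + 158*√85 ≈ 2.6730e+5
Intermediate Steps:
v(I) = -158*√I
265841 - v(85) = 265841 - (-158)*√85 = 265841 + 158*√85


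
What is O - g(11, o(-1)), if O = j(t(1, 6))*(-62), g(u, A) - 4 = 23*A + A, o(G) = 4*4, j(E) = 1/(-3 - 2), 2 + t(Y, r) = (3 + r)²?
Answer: -1878/5 ≈ -375.60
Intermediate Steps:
t(Y, r) = -2 + (3 + r)²
j(E) = -⅕ (j(E) = 1/(-5) = -⅕)
o(G) = 16
g(u, A) = 4 + 24*A (g(u, A) = 4 + (23*A + A) = 4 + 24*A)
O = 62/5 (O = -⅕*(-62) = 62/5 ≈ 12.400)
O - g(11, o(-1)) = 62/5 - (4 + 24*16) = 62/5 - (4 + 384) = 62/5 - 1*388 = 62/5 - 388 = -1878/5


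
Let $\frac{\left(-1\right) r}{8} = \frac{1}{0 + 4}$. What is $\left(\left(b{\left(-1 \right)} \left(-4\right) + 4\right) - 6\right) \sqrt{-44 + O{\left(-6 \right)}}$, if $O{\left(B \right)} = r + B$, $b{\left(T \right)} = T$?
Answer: $4 i \sqrt{13} \approx 14.422 i$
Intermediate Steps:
$r = -2$ ($r = - \frac{8}{0 + 4} = - \frac{8}{4} = \left(-8\right) \frac{1}{4} = -2$)
$O{\left(B \right)} = -2 + B$
$\left(\left(b{\left(-1 \right)} \left(-4\right) + 4\right) - 6\right) \sqrt{-44 + O{\left(-6 \right)}} = \left(\left(\left(-1\right) \left(-4\right) + 4\right) - 6\right) \sqrt{-44 - 8} = \left(\left(4 + 4\right) - 6\right) \sqrt{-44 - 8} = \left(8 - 6\right) \sqrt{-52} = 2 \cdot 2 i \sqrt{13} = 4 i \sqrt{13}$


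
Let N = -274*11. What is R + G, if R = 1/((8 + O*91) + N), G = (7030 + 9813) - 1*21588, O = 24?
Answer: -3900391/822 ≈ -4745.0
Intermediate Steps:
N = -3014
G = -4745 (G = 16843 - 21588 = -4745)
R = -1/822 (R = 1/((8 + 24*91) - 3014) = 1/((8 + 2184) - 3014) = 1/(2192 - 3014) = 1/(-822) = -1/822 ≈ -0.0012165)
R + G = -1/822 - 4745 = -3900391/822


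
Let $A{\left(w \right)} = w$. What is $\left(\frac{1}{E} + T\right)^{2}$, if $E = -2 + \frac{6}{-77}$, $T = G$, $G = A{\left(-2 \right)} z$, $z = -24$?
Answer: $\frac{57805609}{25600} \approx 2258.0$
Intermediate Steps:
$G = 48$ ($G = \left(-2\right) \left(-24\right) = 48$)
$T = 48$
$E = - \frac{160}{77}$ ($E = -2 + 6 \left(- \frac{1}{77}\right) = -2 - \frac{6}{77} = - \frac{160}{77} \approx -2.0779$)
$\left(\frac{1}{E} + T\right)^{2} = \left(\frac{1}{- \frac{160}{77}} + 48\right)^{2} = \left(- \frac{77}{160} + 48\right)^{2} = \left(\frac{7603}{160}\right)^{2} = \frac{57805609}{25600}$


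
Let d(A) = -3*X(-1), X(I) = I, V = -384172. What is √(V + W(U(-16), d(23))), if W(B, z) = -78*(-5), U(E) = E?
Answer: I*√383782 ≈ 619.5*I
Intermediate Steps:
d(A) = 3 (d(A) = -3*(-1) = 3)
W(B, z) = 390
√(V + W(U(-16), d(23))) = √(-384172 + 390) = √(-383782) = I*√383782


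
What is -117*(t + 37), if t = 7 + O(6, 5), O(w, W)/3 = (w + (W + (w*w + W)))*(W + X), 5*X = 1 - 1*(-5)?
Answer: -591552/5 ≈ -1.1831e+5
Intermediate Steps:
X = 6/5 (X = (1 - 1*(-5))/5 = (1 + 5)/5 = (⅕)*6 = 6/5 ≈ 1.2000)
O(w, W) = 3*(6/5 + W)*(w + w² + 2*W) (O(w, W) = 3*((w + (W + (w*w + W)))*(W + 6/5)) = 3*((w + (W + (w² + W)))*(6/5 + W)) = 3*((w + (W + (W + w²)))*(6/5 + W)) = 3*((w + (w² + 2*W))*(6/5 + W)) = 3*((w + w² + 2*W)*(6/5 + W)) = 3*((6/5 + W)*(w + w² + 2*W)) = 3*(6/5 + W)*(w + w² + 2*W))
t = 4871/5 (t = 7 + (6*5² + (18/5)*6 + (18/5)*6² + (36/5)*5 + 3*5*6 + 3*5*6²) = 7 + (6*25 + 108/5 + (18/5)*36 + 36 + 90 + 3*5*36) = 7 + (150 + 108/5 + 648/5 + 36 + 90 + 540) = 7 + 4836/5 = 4871/5 ≈ 974.20)
-117*(t + 37) = -117*(4871/5 + 37) = -117*5056/5 = -591552/5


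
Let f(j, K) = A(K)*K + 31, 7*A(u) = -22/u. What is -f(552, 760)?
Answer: -195/7 ≈ -27.857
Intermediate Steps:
A(u) = -22/(7*u) (A(u) = (-22/u)/7 = -22/(7*u))
f(j, K) = 195/7 (f(j, K) = (-22/(7*K))*K + 31 = -22/7 + 31 = 195/7)
-f(552, 760) = -1*195/7 = -195/7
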